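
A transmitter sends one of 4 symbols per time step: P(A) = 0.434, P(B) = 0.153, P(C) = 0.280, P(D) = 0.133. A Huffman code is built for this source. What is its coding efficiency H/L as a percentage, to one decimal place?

99.3%

Entropy H = −Σ p log₂ p ≈ 1.8383 bits.
Huffman merges: 133/1000+153/1000→143/500; 7/25+143/500→283/500; 217/500+283/500→1. L = 463/250 ≈ 1.8520.
Efficiency = H/L = 1.8383/1.8520 = 99.3%.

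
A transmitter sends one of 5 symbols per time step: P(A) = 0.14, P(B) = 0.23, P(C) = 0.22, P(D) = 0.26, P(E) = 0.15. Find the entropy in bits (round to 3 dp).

H = −Σ pᵢ log₂ pᵢ.
−0.14·log₂(0.14) = 0.3971
−0.23·log₂(0.23) = 0.4877
−0.22·log₂(0.22) = 0.4806
−0.26·log₂(0.26) = 0.5053
−0.15·log₂(0.15) = 0.4105
Sum ≈ 2.2812 → 2.281 bits.

2.281 bits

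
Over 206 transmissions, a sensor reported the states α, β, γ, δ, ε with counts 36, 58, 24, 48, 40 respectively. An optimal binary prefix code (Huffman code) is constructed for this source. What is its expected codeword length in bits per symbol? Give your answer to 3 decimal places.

2.291 bits/symbol

Probabilities are the counts divided by 206.
Repeatedly combine the two least-probable nodes; the expected code length is the sum of the merged weights.
merge 12/103 + 18/103 → 30/103
merge 20/103 + 24/103 → 44/103
merge 29/103 + 30/103 → 59/103
merge 44/103 + 59/103 → 1
L = 30/103 + 44/103 + 59/103 + 1 = 236/103 ≈ 2.291 bits/symbol.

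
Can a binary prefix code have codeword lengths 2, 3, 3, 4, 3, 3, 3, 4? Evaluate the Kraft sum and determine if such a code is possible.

1; yes

With common denominator 2^4 = 16: Σ 2^(−ℓᵢ) = 4/16 + 2/16 + 2/16 + 1/16 + 2/16 + 2/16 + 2/16 + 1/16 = 16/16 = 1.
Kraft's inequality requires Σ ≤ 1; here Σ = 1 ≤ 1, so such a prefix code exists.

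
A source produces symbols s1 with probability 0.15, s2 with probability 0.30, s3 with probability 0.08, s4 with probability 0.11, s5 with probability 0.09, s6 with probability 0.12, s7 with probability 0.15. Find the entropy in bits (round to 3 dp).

2.664 bits

H = −Σ pᵢ log₂ pᵢ.
−0.15·log₂(0.15) = 0.4105
−0.30·log₂(0.30) = 0.5211
−0.08·log₂(0.08) = 0.2915
−0.11·log₂(0.11) = 0.3503
−0.09·log₂(0.09) = 0.3127
−0.12·log₂(0.12) = 0.3671
−0.15·log₂(0.15) = 0.4105
Sum ≈ 2.6637 → 2.664 bits.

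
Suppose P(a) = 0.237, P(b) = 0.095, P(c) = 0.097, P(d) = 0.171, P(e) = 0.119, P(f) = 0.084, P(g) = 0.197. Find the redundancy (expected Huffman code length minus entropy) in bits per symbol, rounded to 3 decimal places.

0.041 bits

Entropy H = −Σ p log₂ p ≈ 2.7044 bits.
Huffman merges: 21/250+19/200→179/1000; 97/1000+119/1000→27/125; 171/1000+179/1000→7/20; 197/1000+27/125→413/1000; 237/1000+7/20→587/1000; 413/1000+587/1000→1. L = 549/200 ≈ 2.7450.
L − H = 2.7450 − 2.7044 = 0.041 bits.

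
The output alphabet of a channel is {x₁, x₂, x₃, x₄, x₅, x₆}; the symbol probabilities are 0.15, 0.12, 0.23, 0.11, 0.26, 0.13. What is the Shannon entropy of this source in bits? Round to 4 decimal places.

H = −Σ pᵢ log₂ pᵢ.
−0.15·log₂(0.15) = 0.4105
−0.12·log₂(0.12) = 0.3671
−0.23·log₂(0.23) = 0.4877
−0.11·log₂(0.11) = 0.3503
−0.26·log₂(0.26) = 0.5053
−0.13·log₂(0.13) = 0.3826
Sum ≈ 2.5035 → 2.5035 bits.

2.5035 bits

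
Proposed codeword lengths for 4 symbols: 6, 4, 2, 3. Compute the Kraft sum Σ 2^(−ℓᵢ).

With common denominator 2^6 = 64: Σ 2^(−ℓᵢ) = 1/64 + 4/64 + 16/64 + 8/64 = 29/64 = 0.453125.

0.453125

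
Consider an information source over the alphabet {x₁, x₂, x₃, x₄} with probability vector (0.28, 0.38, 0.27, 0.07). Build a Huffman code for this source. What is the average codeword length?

1.96 bits/symbol

Repeatedly combine the two least-probable nodes; the expected code length is the sum of the merged weights.
merge 7/100 + 27/100 → 17/50
merge 7/25 + 17/50 → 31/50
merge 19/50 + 31/50 → 1
L = 17/50 + 31/50 + 1 = 49/25 = 1.96 bits/symbol.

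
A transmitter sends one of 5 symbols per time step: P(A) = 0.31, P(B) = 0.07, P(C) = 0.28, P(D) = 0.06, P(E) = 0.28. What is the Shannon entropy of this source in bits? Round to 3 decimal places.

H = −Σ pᵢ log₂ pᵢ.
−0.31·log₂(0.31) = 0.5238
−0.07·log₂(0.07) = 0.2686
−0.28·log₂(0.28) = 0.5142
−0.06·log₂(0.06) = 0.2435
−0.28·log₂(0.28) = 0.5142
Sum ≈ 2.0643 → 2.064 bits.

2.064 bits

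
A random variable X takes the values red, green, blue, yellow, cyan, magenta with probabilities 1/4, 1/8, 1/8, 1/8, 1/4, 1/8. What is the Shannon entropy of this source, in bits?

Each probability is a power of 1/2, so log₂(1/p) is an integer.
H = Σ p·log₂(1/p) = 1/4·2 + 1/8·3 + 1/8·3 + 1/8·3 + 1/4·2 + 1/8·3 = 2.5 bits.

2.5 bits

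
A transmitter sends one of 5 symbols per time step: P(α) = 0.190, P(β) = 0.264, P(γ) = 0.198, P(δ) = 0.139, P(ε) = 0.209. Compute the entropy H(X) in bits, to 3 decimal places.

2.293 bits

H = −Σ pᵢ log₂ pᵢ.
−0.190·log₂(0.190) = 0.4552
−0.264·log₂(0.264) = 0.5072
−0.198·log₂(0.198) = 0.4626
−0.139·log₂(0.139) = 0.3957
−0.209·log₂(0.209) = 0.4720
Sum ≈ 2.2928 → 2.293 bits.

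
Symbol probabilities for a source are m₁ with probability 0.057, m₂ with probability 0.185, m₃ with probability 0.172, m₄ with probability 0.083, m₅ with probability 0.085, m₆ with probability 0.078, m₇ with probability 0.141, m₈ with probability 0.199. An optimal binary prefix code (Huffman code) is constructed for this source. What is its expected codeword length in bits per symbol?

2.919 bits/symbol

Repeatedly combine the two least-probable nodes; the expected code length is the sum of the merged weights.
merge 57/1000 + 39/500 → 27/200
merge 83/1000 + 17/200 → 21/125
merge 27/200 + 141/1000 → 69/250
merge 21/125 + 43/250 → 17/50
merge 37/200 + 199/1000 → 48/125
merge 69/250 + 17/50 → 77/125
merge 48/125 + 77/125 → 1
L = 27/200 + 21/125 + 69/250 + 17/50 + 48/125 + 77/125 + 1 = 2919/1000 = 2.919 bits/symbol.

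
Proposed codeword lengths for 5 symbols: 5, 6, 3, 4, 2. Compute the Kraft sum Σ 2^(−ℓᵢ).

0.484375

With common denominator 2^6 = 64: Σ 2^(−ℓᵢ) = 2/64 + 1/64 + 8/64 + 4/64 + 16/64 = 31/64 = 0.484375.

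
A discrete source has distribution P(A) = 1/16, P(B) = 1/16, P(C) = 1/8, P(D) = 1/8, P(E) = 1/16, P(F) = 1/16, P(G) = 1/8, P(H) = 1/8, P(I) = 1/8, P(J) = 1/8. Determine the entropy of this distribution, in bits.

3.25 bits

Each probability is a power of 1/2, so log₂(1/p) is an integer.
H = Σ p·log₂(1/p) = 1/16·4 + 1/16·4 + 1/8·3 + 1/8·3 + 1/16·4 + 1/16·4 + 1/8·3 + 1/8·3 + 1/8·3 + 1/8·3 = 3.25 bits.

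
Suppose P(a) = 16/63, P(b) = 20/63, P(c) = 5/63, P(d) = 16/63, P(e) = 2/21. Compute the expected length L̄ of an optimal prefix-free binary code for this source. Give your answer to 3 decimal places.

Repeatedly combine the two least-probable nodes; the expected code length is the sum of the merged weights.
merge 5/63 + 2/21 → 11/63
merge 11/63 + 16/63 → 3/7
merge 16/63 + 20/63 → 4/7
merge 3/7 + 4/7 → 1
L = 11/63 + 3/7 + 4/7 + 1 = 137/63 ≈ 2.175 bits/symbol.

2.175 bits/symbol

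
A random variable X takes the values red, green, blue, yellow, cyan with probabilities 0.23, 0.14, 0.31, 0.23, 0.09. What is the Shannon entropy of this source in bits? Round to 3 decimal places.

H = −Σ pᵢ log₂ pᵢ.
−0.23·log₂(0.23) = 0.4877
−0.14·log₂(0.14) = 0.3971
−0.31·log₂(0.31) = 0.5238
−0.23·log₂(0.23) = 0.4877
−0.09·log₂(0.09) = 0.3127
Sum ≈ 2.2089 → 2.209 bits.

2.209 bits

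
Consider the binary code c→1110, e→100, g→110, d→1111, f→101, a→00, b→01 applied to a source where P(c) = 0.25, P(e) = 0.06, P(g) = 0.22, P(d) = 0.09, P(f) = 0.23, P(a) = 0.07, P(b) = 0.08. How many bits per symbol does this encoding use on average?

L̄ = Σ pᵢ·ℓᵢ = 0.25·4 + 0.06·3 + 0.22·3 + 0.09·4 + 0.23·3 + 0.07·2 + 0.08·2 = 3.19 bits/symbol.

3.19 bits/symbol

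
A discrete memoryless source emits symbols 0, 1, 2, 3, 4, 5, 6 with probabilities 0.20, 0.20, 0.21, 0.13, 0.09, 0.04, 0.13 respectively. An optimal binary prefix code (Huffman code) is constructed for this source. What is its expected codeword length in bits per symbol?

Repeatedly combine the two least-probable nodes; the expected code length is the sum of the merged weights.
merge 1/25 + 9/100 → 13/100
merge 13/100 + 13/100 → 13/50
merge 13/100 + 1/5 → 33/100
merge 1/5 + 21/100 → 41/100
merge 13/50 + 33/100 → 59/100
merge 41/100 + 59/100 → 1
L = 13/100 + 13/50 + 33/100 + 41/100 + 59/100 + 1 = 68/25 = 2.72 bits/symbol.

2.72 bits/symbol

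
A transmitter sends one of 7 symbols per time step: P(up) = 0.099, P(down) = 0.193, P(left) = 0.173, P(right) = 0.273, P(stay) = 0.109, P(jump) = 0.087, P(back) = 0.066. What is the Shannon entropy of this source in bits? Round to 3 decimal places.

2.651 bits

H = −Σ pᵢ log₂ pᵢ.
−0.099·log₂(0.099) = 0.3303
−0.193·log₂(0.193) = 0.4581
−0.173·log₂(0.173) = 0.4379
−0.273·log₂(0.273) = 0.5113
−0.109·log₂(0.109) = 0.3485
−0.087·log₂(0.087) = 0.3065
−0.066·log₂(0.066) = 0.2588
Sum ≈ 2.6514 → 2.651 bits.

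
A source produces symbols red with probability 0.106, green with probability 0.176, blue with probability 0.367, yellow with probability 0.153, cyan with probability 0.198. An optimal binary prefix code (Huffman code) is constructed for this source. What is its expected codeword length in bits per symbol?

2.259 bits/symbol

Repeatedly combine the two least-probable nodes; the expected code length is the sum of the merged weights.
merge 53/500 + 153/1000 → 259/1000
merge 22/125 + 99/500 → 187/500
merge 259/1000 + 367/1000 → 313/500
merge 187/500 + 313/500 → 1
L = 259/1000 + 187/500 + 313/500 + 1 = 2259/1000 = 2.259 bits/symbol.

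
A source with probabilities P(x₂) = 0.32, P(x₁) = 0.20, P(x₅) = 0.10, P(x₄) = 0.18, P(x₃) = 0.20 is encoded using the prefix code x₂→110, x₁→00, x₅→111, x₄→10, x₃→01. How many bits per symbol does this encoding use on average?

L̄ = Σ pᵢ·ℓᵢ = 0.32·3 + 0.20·2 + 0.10·3 + 0.18·2 + 0.20·2 = 2.42 bits/symbol.

2.42 bits/symbol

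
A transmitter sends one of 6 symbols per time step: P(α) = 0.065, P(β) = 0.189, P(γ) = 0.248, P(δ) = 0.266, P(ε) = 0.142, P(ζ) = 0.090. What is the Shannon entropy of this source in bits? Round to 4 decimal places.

2.4302 bits

H = −Σ pᵢ log₂ pᵢ.
−0.065·log₂(0.065) = 0.2563
−0.189·log₂(0.189) = 0.4543
−0.248·log₂(0.248) = 0.4989
−0.266·log₂(0.266) = 0.5082
−0.142·log₂(0.142) = 0.3999
−0.090·log₂(0.090) = 0.3127
Sum ≈ 2.4302 → 2.4302 bits.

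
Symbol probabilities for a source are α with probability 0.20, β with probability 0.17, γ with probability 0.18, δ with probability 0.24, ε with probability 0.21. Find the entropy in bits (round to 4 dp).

2.3112 bits

H = −Σ pᵢ log₂ pᵢ.
−0.20·log₂(0.20) = 0.4644
−0.17·log₂(0.17) = 0.4346
−0.18·log₂(0.18) = 0.4453
−0.24·log₂(0.24) = 0.4941
−0.21·log₂(0.21) = 0.4728
Sum ≈ 2.3112 → 2.3112 bits.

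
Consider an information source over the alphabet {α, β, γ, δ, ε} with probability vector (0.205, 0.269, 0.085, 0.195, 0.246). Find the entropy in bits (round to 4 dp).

2.2382 bits

H = −Σ pᵢ log₂ pᵢ.
−0.205·log₂(0.205) = 0.4687
−0.269·log₂(0.269) = 0.5096
−0.085·log₂(0.085) = 0.3023
−0.195·log₂(0.195) = 0.4599
−0.246·log₂(0.246) = 0.4977
Sum ≈ 2.2382 → 2.2382 bits.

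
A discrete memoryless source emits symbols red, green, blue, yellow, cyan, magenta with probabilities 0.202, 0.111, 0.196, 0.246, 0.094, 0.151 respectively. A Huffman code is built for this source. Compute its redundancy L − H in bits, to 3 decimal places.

0.043 bits

Entropy H = −Σ p log₂ p ≈ 2.5092 bits.
Huffman merges: 47/500+111/1000→41/200; 151/1000+49/250→347/1000; 101/500+41/200→407/1000; 123/500+347/1000→593/1000; 407/1000+593/1000→1. L = 319/125 ≈ 2.5520.
L − H = 2.5520 − 2.5092 = 0.043 bits.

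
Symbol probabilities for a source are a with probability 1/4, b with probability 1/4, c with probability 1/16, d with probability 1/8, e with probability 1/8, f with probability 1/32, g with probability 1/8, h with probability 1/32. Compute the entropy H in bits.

Each probability is a power of 1/2, so log₂(1/p) is an integer.
H = Σ p·log₂(1/p) = 1/4·2 + 1/4·2 + 1/16·4 + 1/8·3 + 1/8·3 + 1/32·5 + 1/8·3 + 1/32·5 = 2.6875 bits.

2.6875 bits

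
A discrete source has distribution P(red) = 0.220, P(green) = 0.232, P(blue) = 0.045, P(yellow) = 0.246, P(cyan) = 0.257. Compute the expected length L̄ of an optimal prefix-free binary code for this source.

2.265 bits/symbol

Repeatedly combine the two least-probable nodes; the expected code length is the sum of the merged weights.
merge 9/200 + 11/50 → 53/200
merge 29/125 + 123/500 → 239/500
merge 257/1000 + 53/200 → 261/500
merge 239/500 + 261/500 → 1
L = 53/200 + 239/500 + 261/500 + 1 = 453/200 = 2.265 bits/symbol.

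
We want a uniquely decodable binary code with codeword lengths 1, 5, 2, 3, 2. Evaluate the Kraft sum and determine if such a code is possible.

With common denominator 2^5 = 32: Σ 2^(−ℓᵢ) = 16/32 + 1/32 + 8/32 + 4/32 + 8/32 = 37/32 = 1.15625.
Kraft's inequality requires Σ ≤ 1; here Σ = 1.15625 > 1, so no such prefix code exists.

1.15625; no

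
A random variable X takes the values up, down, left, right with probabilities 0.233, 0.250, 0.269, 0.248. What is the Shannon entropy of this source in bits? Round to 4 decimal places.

H = −Σ pᵢ log₂ pᵢ.
−0.233·log₂(0.233) = 0.4897
−0.250·log₂(0.250) = 0.5000
−0.269·log₂(0.269) = 0.5096
−0.248·log₂(0.248) = 0.4989
Sum ≈ 1.9981 → 1.9981 bits.

1.9981 bits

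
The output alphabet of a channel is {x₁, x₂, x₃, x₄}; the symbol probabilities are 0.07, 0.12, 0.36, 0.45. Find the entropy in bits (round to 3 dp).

1.685 bits

H = −Σ pᵢ log₂ pᵢ.
−0.07·log₂(0.07) = 0.2686
−0.12·log₂(0.12) = 0.3671
−0.36·log₂(0.36) = 0.5306
−0.45·log₂(0.45) = 0.5184
Sum ≈ 1.6846 → 1.685 bits.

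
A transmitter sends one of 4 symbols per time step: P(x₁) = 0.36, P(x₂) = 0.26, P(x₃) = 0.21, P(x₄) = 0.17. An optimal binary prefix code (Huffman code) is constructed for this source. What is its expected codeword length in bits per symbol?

Repeatedly combine the two least-probable nodes; the expected code length is the sum of the merged weights.
merge 17/100 + 21/100 → 19/50
merge 13/50 + 9/25 → 31/50
merge 19/50 + 31/50 → 1
L = 19/50 + 31/50 + 1 = 2 bits/symbol.

2 bits/symbol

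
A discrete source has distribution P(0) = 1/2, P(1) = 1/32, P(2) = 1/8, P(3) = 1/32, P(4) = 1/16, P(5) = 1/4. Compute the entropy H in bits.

Each probability is a power of 1/2, so log₂(1/p) is an integer.
H = Σ p·log₂(1/p) = 1/2·1 + 1/32·5 + 1/8·3 + 1/32·5 + 1/16·4 + 1/4·2 = 1.9375 bits.

1.9375 bits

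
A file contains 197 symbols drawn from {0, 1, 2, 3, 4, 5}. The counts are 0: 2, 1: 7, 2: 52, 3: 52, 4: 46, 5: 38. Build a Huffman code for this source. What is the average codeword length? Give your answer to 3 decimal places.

2.284 bits/symbol

Probabilities are the counts divided by 197.
Repeatedly combine the two least-probable nodes; the expected code length is the sum of the merged weights.
merge 2/197 + 7/197 → 9/197
merge 9/197 + 38/197 → 47/197
merge 46/197 + 47/197 → 93/197
merge 52/197 + 52/197 → 104/197
merge 93/197 + 104/197 → 1
L = 9/197 + 47/197 + 93/197 + 104/197 + 1 = 450/197 ≈ 2.284 bits/symbol.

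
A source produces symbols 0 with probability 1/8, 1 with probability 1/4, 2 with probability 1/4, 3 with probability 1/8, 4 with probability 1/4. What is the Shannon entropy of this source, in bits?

2.25 bits

Each probability is a power of 1/2, so log₂(1/p) is an integer.
H = Σ p·log₂(1/p) = 1/8·3 + 1/4·2 + 1/4·2 + 1/8·3 + 1/4·2 = 2.25 bits.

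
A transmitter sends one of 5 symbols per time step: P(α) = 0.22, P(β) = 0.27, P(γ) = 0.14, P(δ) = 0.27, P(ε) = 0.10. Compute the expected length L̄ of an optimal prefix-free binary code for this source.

2.24 bits/symbol

Repeatedly combine the two least-probable nodes; the expected code length is the sum of the merged weights.
merge 1/10 + 7/50 → 6/25
merge 11/50 + 6/25 → 23/50
merge 27/100 + 27/100 → 27/50
merge 23/50 + 27/50 → 1
L = 6/25 + 23/50 + 27/50 + 1 = 56/25 = 2.24 bits/symbol.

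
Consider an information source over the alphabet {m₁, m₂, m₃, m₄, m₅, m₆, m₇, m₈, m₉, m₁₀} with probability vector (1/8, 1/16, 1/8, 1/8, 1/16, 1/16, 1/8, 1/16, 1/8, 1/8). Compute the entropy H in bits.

3.25 bits

Each probability is a power of 1/2, so log₂(1/p) is an integer.
H = Σ p·log₂(1/p) = 1/8·3 + 1/16·4 + 1/8·3 + 1/8·3 + 1/16·4 + 1/16·4 + 1/8·3 + 1/16·4 + 1/8·3 + 1/8·3 = 3.25 bits.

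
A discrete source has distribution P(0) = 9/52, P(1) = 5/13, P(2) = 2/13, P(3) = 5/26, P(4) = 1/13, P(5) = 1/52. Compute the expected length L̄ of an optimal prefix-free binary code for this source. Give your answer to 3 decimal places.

Repeatedly combine the two least-probable nodes; the expected code length is the sum of the merged weights.
merge 1/52 + 1/13 → 5/52
merge 5/52 + 2/13 → 1/4
merge 9/52 + 5/26 → 19/52
merge 1/4 + 19/52 → 8/13
merge 5/13 + 8/13 → 1
L = 5/52 + 1/4 + 19/52 + 8/13 + 1 = 121/52 ≈ 2.327 bits/symbol.

2.327 bits/symbol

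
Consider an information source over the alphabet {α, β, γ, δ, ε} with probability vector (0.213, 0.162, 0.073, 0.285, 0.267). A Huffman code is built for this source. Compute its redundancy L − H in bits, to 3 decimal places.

0.034 bits

Entropy H = −Σ p log₂ p ≈ 2.2010 bits.
Huffman merges: 73/1000+81/500→47/200; 213/1000+47/200→56/125; 267/1000+57/200→69/125; 56/125+69/125→1. L = 447/200 ≈ 2.2350.
L − H = 2.2350 − 2.2010 = 0.034 bits.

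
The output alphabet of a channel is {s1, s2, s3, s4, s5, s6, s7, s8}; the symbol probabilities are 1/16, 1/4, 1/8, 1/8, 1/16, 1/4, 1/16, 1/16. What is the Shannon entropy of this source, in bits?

2.75 bits

Each probability is a power of 1/2, so log₂(1/p) is an integer.
H = Σ p·log₂(1/p) = 1/16·4 + 1/4·2 + 1/8·3 + 1/8·3 + 1/16·4 + 1/4·2 + 1/16·4 + 1/16·4 = 2.75 bits.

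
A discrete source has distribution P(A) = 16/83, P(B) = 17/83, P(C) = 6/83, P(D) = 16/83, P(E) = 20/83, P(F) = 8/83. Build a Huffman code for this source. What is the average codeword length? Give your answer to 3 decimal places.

2.530 bits/symbol

Repeatedly combine the two least-probable nodes; the expected code length is the sum of the merged weights.
merge 6/83 + 8/83 → 14/83
merge 14/83 + 16/83 → 30/83
merge 16/83 + 17/83 → 33/83
merge 20/83 + 30/83 → 50/83
merge 33/83 + 50/83 → 1
L = 14/83 + 30/83 + 33/83 + 50/83 + 1 = 210/83 ≈ 2.530 bits/symbol.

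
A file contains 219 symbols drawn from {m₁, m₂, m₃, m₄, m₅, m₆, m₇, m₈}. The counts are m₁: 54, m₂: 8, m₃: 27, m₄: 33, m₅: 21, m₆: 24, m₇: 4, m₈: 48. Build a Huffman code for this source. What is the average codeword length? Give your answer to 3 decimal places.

2.740 bits/symbol

Probabilities are the counts divided by 219.
Repeatedly combine the two least-probable nodes; the expected code length is the sum of the merged weights.
merge 4/219 + 8/219 → 4/73
merge 4/73 + 7/73 → 11/73
merge 8/73 + 9/73 → 17/73
merge 11/73 + 11/73 → 22/73
merge 16/73 + 17/73 → 33/73
merge 18/73 + 22/73 → 40/73
merge 33/73 + 40/73 → 1
L = 4/73 + 11/73 + 17/73 + 22/73 + 33/73 + 40/73 + 1 = 200/73 ≈ 2.740 bits/symbol.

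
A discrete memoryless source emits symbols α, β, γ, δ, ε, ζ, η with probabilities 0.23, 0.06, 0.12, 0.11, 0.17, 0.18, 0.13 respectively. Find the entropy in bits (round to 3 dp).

H = −Σ pᵢ log₂ pᵢ.
−0.23·log₂(0.23) = 0.4877
−0.06·log₂(0.06) = 0.2435
−0.12·log₂(0.12) = 0.3671
−0.11·log₂(0.11) = 0.3503
−0.17·log₂(0.17) = 0.4346
−0.18·log₂(0.18) = 0.4453
−0.13·log₂(0.13) = 0.3826
Sum ≈ 2.7111 → 2.711 bits.

2.711 bits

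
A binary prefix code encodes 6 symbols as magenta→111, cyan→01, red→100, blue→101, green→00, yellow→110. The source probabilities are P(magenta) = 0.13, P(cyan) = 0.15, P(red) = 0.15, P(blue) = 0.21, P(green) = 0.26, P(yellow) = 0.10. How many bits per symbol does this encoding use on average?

2.59 bits/symbol

L̄ = Σ pᵢ·ℓᵢ = 0.13·3 + 0.15·2 + 0.15·3 + 0.21·3 + 0.26·2 + 0.10·3 = 2.59 bits/symbol.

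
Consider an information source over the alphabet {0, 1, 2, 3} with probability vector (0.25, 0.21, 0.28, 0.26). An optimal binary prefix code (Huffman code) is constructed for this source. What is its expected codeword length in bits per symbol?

2 bits/symbol

Repeatedly combine the two least-probable nodes; the expected code length is the sum of the merged weights.
merge 21/100 + 1/4 → 23/50
merge 13/50 + 7/25 → 27/50
merge 23/50 + 27/50 → 1
L = 23/50 + 27/50 + 1 = 2 bits/symbol.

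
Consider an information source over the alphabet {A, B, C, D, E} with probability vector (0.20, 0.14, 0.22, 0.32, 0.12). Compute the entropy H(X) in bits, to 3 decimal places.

2.235 bits

H = −Σ pᵢ log₂ pᵢ.
−0.20·log₂(0.20) = 0.4644
−0.14·log₂(0.14) = 0.3971
−0.22·log₂(0.22) = 0.4806
−0.32·log₂(0.32) = 0.5260
−0.12·log₂(0.12) = 0.3671
Sum ≈ 2.2352 → 2.235 bits.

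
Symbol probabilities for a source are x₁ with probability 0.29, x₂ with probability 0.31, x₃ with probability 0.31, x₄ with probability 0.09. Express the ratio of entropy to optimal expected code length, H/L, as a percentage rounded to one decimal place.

93.9%

Entropy H = −Σ p log₂ p ≈ 1.8781 bits.
Huffman merges: 9/100+29/100→19/50; 31/100+31/100→31/50; 19/50+31/50→1. L = 2 ≈ 2.0000.
Efficiency = H/L = 1.8781/2.0000 = 93.9%.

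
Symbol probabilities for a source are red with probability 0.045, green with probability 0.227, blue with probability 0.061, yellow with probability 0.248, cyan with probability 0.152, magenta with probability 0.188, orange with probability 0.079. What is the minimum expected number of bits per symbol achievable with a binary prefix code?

2.628 bits/symbol

Repeatedly combine the two least-probable nodes; the expected code length is the sum of the merged weights.
merge 9/200 + 61/1000 → 53/500
merge 79/1000 + 53/500 → 37/200
merge 19/125 + 37/200 → 337/1000
merge 47/250 + 227/1000 → 83/200
merge 31/125 + 337/1000 → 117/200
merge 83/200 + 117/200 → 1
L = 53/500 + 37/200 + 337/1000 + 83/200 + 117/200 + 1 = 657/250 = 2.628 bits/symbol.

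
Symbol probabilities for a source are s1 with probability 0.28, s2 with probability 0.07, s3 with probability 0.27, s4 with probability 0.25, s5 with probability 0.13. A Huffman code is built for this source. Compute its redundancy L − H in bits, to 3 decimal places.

0.025 bits

Entropy H = −Σ p log₂ p ≈ 2.1754 bits.
Huffman merges: 7/100+13/100→1/5; 1/5+1/4→9/20; 27/100+7/25→11/20; 9/20+11/20→1. L = 11/5 ≈ 2.2000.
L − H = 2.2000 − 2.1754 = 0.025 bits.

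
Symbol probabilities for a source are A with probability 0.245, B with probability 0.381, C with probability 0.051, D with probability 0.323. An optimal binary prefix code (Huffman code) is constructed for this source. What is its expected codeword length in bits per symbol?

Repeatedly combine the two least-probable nodes; the expected code length is the sum of the merged weights.
merge 51/1000 + 49/200 → 37/125
merge 37/125 + 323/1000 → 619/1000
merge 381/1000 + 619/1000 → 1
L = 37/125 + 619/1000 + 1 = 383/200 = 1.915 bits/symbol.

1.915 bits/symbol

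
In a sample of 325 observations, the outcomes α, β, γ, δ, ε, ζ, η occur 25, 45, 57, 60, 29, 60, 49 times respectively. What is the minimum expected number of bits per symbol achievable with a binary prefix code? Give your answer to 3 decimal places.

2.797 bits/symbol

Probabilities are the counts divided by 325.
Repeatedly combine the two least-probable nodes; the expected code length is the sum of the merged weights.
merge 1/13 + 29/325 → 54/325
merge 9/65 + 49/325 → 94/325
merge 54/325 + 57/325 → 111/325
merge 12/65 + 12/65 → 24/65
merge 94/325 + 111/325 → 41/65
merge 24/65 + 41/65 → 1
L = 54/325 + 94/325 + 111/325 + 24/65 + 41/65 + 1 = 909/325 ≈ 2.797 bits/symbol.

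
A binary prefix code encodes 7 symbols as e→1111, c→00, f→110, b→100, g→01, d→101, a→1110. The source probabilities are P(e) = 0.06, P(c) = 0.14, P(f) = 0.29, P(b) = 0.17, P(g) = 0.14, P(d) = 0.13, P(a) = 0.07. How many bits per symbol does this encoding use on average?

2.85 bits/symbol

L̄ = Σ pᵢ·ℓᵢ = 0.06·4 + 0.14·2 + 0.29·3 + 0.17·3 + 0.14·2 + 0.13·3 + 0.07·4 = 2.85 bits/symbol.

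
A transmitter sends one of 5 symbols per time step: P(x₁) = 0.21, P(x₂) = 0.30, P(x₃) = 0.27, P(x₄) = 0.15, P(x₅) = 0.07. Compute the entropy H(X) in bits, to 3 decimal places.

H = −Σ pᵢ log₂ pᵢ.
−0.21·log₂(0.21) = 0.4728
−0.30·log₂(0.30) = 0.5211
−0.27·log₂(0.27) = 0.5100
−0.15·log₂(0.15) = 0.4105
−0.07·log₂(0.07) = 0.2686
Sum ≈ 2.1830 → 2.183 bits.

2.183 bits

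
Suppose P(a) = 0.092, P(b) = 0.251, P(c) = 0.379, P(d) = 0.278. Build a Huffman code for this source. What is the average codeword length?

Repeatedly combine the two least-probable nodes; the expected code length is the sum of the merged weights.
merge 23/250 + 251/1000 → 343/1000
merge 139/500 + 343/1000 → 621/1000
merge 379/1000 + 621/1000 → 1
L = 343/1000 + 621/1000 + 1 = 491/250 = 1.964 bits/symbol.

1.964 bits/symbol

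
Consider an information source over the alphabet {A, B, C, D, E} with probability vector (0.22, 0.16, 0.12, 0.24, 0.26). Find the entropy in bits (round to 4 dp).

H = −Σ pᵢ log₂ pᵢ.
−0.22·log₂(0.22) = 0.4806
−0.16·log₂(0.16) = 0.4230
−0.12·log₂(0.12) = 0.3671
−0.24·log₂(0.24) = 0.4941
−0.26·log₂(0.26) = 0.5053
Sum ≈ 2.2701 → 2.2701 bits.

2.2701 bits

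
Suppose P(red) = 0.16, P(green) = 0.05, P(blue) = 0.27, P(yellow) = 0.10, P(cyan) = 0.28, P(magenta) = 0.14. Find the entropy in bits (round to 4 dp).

2.3927 bits

H = −Σ pᵢ log₂ pᵢ.
−0.16·log₂(0.16) = 0.4230
−0.05·log₂(0.05) = 0.2161
−0.27·log₂(0.27) = 0.5100
−0.10·log₂(0.10) = 0.3322
−0.28·log₂(0.28) = 0.5142
−0.14·log₂(0.14) = 0.3971
Sum ≈ 2.3927 → 2.3927 bits.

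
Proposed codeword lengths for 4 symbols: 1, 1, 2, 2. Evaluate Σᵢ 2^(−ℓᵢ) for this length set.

1.5

With common denominator 2^2 = 4: Σ 2^(−ℓᵢ) = 2/4 + 2/4 + 1/4 + 1/4 = 6/4 = 1.5.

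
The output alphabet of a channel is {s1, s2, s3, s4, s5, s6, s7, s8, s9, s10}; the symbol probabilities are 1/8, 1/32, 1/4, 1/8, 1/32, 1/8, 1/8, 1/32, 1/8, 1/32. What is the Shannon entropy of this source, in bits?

Each probability is a power of 1/2, so log₂(1/p) is an integer.
H = Σ p·log₂(1/p) = 1/8·3 + 1/32·5 + 1/4·2 + 1/8·3 + 1/32·5 + 1/8·3 + 1/8·3 + 1/32·5 + 1/8·3 + 1/32·5 = 3 bits.

3 bits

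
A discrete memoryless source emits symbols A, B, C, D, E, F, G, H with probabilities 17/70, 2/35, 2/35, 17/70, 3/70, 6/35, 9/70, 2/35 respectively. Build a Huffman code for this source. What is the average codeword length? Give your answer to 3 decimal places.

2.729 bits/symbol

Repeatedly combine the two least-probable nodes; the expected code length is the sum of the merged weights.
merge 3/70 + 2/35 → 1/10
merge 2/35 + 2/35 → 4/35
merge 1/10 + 4/35 → 3/14
merge 9/70 + 6/35 → 3/10
merge 3/14 + 17/70 → 16/35
merge 17/70 + 3/10 → 19/35
merge 16/35 + 19/35 → 1
L = 1/10 + 4/35 + 3/14 + 3/10 + 16/35 + 19/35 + 1 = 191/70 ≈ 2.729 bits/symbol.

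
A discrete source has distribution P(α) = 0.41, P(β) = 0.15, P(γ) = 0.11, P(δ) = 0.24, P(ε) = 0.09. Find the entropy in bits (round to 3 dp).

2.095 bits

H = −Σ pᵢ log₂ pᵢ.
−0.41·log₂(0.41) = 0.5274
−0.15·log₂(0.15) = 0.4105
−0.11·log₂(0.11) = 0.3503
−0.24·log₂(0.24) = 0.4941
−0.09·log₂(0.09) = 0.3127
Sum ≈ 2.0950 → 2.095 bits.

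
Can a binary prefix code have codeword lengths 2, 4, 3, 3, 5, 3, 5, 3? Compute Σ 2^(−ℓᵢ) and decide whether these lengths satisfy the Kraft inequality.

With common denominator 2^5 = 32: Σ 2^(−ℓᵢ) = 8/32 + 2/32 + 4/32 + 4/32 + 1/32 + 4/32 + 1/32 + 4/32 = 28/32 = 0.875.
Kraft's inequality requires Σ ≤ 1; here Σ = 0.875 ≤ 1, so such a prefix code exists.

0.875; yes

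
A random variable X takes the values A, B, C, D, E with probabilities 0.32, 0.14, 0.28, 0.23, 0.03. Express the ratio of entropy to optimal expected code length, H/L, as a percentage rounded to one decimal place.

95.7%

Entropy H = −Σ p log₂ p ≈ 2.0768 bits.
Huffman merges: 3/100+7/50→17/100; 17/100+23/100→2/5; 7/25+8/25→3/5; 2/5+3/5→1. L = 217/100 ≈ 2.1700.
Efficiency = H/L = 2.0768/2.1700 = 95.7%.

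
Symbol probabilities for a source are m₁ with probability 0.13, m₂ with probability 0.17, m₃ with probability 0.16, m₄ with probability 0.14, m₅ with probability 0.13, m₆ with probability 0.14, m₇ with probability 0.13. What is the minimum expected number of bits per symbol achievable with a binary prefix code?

2.83 bits/symbol

Repeatedly combine the two least-probable nodes; the expected code length is the sum of the merged weights.
merge 13/100 + 13/100 → 13/50
merge 13/100 + 7/50 → 27/100
merge 7/50 + 4/25 → 3/10
merge 17/100 + 13/50 → 43/100
merge 27/100 + 3/10 → 57/100
merge 43/100 + 57/100 → 1
L = 13/50 + 27/100 + 3/10 + 43/100 + 57/100 + 1 = 283/100 = 2.83 bits/symbol.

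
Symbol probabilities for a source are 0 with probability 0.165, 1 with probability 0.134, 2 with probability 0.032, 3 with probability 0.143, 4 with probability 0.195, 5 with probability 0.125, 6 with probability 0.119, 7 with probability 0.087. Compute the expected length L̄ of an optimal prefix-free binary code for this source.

Repeatedly combine the two least-probable nodes; the expected code length is the sum of the merged weights.
merge 4/125 + 87/1000 → 119/1000
merge 119/1000 + 119/1000 → 119/500
merge 1/8 + 67/500 → 259/1000
merge 143/1000 + 33/200 → 77/250
merge 39/200 + 119/500 → 433/1000
merge 259/1000 + 77/250 → 567/1000
merge 433/1000 + 567/1000 → 1
L = 119/1000 + 119/500 + 259/1000 + 77/250 + 433/1000 + 567/1000 + 1 = 731/250 = 2.924 bits/symbol.

2.924 bits/symbol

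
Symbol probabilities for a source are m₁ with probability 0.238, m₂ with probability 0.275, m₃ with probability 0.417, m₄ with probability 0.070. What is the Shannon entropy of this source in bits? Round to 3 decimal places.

H = −Σ pᵢ log₂ pᵢ.
−0.238·log₂(0.238) = 0.4929
−0.275·log₂(0.275) = 0.5122
−0.417·log₂(0.417) = 0.5262
−0.070·log₂(0.070) = 0.2686
Sum ≈ 1.7998 → 1.800 bits.

1.800 bits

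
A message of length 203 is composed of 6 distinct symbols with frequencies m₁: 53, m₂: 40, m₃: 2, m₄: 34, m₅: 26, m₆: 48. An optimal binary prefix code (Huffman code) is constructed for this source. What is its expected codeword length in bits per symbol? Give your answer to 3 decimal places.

2.443 bits/symbol

Probabilities are the counts divided by 203.
Repeatedly combine the two least-probable nodes; the expected code length is the sum of the merged weights.
merge 2/203 + 26/203 → 4/29
merge 4/29 + 34/203 → 62/203
merge 40/203 + 48/203 → 88/203
merge 53/203 + 62/203 → 115/203
merge 88/203 + 115/203 → 1
L = 4/29 + 62/203 + 88/203 + 115/203 + 1 = 496/203 ≈ 2.443 bits/symbol.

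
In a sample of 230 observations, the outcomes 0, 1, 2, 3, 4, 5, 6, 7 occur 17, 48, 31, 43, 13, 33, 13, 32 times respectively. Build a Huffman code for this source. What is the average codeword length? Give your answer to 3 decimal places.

2.904 bits/symbol

Probabilities are the counts divided by 230.
Repeatedly combine the two least-probable nodes; the expected code length is the sum of the merged weights.
merge 13/230 + 13/230 → 13/115
merge 17/230 + 13/115 → 43/230
merge 31/230 + 16/115 → 63/230
merge 33/230 + 43/230 → 38/115
merge 43/230 + 24/115 → 91/230
merge 63/230 + 38/115 → 139/230
merge 91/230 + 139/230 → 1
L = 13/115 + 43/230 + 63/230 + 38/115 + 91/230 + 139/230 + 1 = 334/115 ≈ 2.904 bits/symbol.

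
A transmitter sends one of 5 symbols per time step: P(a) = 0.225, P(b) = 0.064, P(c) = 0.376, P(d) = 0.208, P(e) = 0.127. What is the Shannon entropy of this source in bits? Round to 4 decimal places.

2.1179 bits

H = −Σ pᵢ log₂ pᵢ.
−0.225·log₂(0.225) = 0.4842
−0.064·log₂(0.064) = 0.2538
−0.376·log₂(0.376) = 0.5306
−0.208·log₂(0.208) = 0.4712
−0.127·log₂(0.127) = 0.3781
Sum ≈ 2.1179 → 2.1179 bits.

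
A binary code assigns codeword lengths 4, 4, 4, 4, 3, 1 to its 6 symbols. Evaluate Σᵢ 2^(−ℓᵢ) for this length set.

With common denominator 2^4 = 16: Σ 2^(−ℓᵢ) = 1/16 + 1/16 + 1/16 + 1/16 + 2/16 + 8/16 = 14/16 = 0.875.

0.875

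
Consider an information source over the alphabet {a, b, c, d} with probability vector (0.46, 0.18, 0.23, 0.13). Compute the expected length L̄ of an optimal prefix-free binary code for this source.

Repeatedly combine the two least-probable nodes; the expected code length is the sum of the merged weights.
merge 13/100 + 9/50 → 31/100
merge 23/100 + 31/100 → 27/50
merge 23/50 + 27/50 → 1
L = 31/100 + 27/50 + 1 = 37/20 = 1.85 bits/symbol.

1.85 bits/symbol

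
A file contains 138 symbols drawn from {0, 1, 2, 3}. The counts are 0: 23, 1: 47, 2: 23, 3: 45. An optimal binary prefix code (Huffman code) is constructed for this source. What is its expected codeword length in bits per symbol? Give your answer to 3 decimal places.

1.993 bits/symbol

Probabilities are the counts divided by 138.
Repeatedly combine the two least-probable nodes; the expected code length is the sum of the merged weights.
merge 1/6 + 1/6 → 1/3
merge 15/46 + 1/3 → 91/138
merge 47/138 + 91/138 → 1
L = 1/3 + 91/138 + 1 = 275/138 ≈ 1.993 bits/symbol.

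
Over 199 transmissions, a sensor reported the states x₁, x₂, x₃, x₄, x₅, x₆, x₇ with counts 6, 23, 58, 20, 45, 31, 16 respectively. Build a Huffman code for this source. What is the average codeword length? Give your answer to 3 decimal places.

2.593 bits/symbol

Probabilities are the counts divided by 199.
Repeatedly combine the two least-probable nodes; the expected code length is the sum of the merged weights.
merge 6/199 + 16/199 → 22/199
merge 20/199 + 22/199 → 42/199
merge 23/199 + 31/199 → 54/199
merge 42/199 + 45/199 → 87/199
merge 54/199 + 58/199 → 112/199
merge 87/199 + 112/199 → 1
L = 22/199 + 42/199 + 54/199 + 87/199 + 112/199 + 1 = 516/199 ≈ 2.593 bits/symbol.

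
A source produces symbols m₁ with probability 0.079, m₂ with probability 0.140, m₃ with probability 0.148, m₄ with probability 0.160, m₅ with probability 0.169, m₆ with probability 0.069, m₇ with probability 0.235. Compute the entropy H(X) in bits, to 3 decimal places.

H = −Σ pᵢ log₂ pᵢ.
−0.079·log₂(0.079) = 0.2893
−0.140·log₂(0.140) = 0.3971
−0.148·log₂(0.148) = 0.4079
−0.160·log₂(0.160) = 0.4230
−0.169·log₂(0.169) = 0.4335
−0.069·log₂(0.069) = 0.2662
−0.235·log₂(0.235) = 0.4910
Sum ≈ 2.7080 → 2.708 bits.

2.708 bits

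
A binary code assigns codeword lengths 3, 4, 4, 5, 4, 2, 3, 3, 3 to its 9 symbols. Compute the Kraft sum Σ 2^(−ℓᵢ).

0.96875

With common denominator 2^5 = 32: Σ 2^(−ℓᵢ) = 4/32 + 2/32 + 2/32 + 1/32 + 2/32 + 8/32 + 4/32 + 4/32 + 4/32 = 31/32 = 0.96875.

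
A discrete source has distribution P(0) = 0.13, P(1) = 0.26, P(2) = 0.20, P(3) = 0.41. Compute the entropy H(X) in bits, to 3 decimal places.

1.880 bits

H = −Σ pᵢ log₂ pᵢ.
−0.13·log₂(0.13) = 0.3826
−0.26·log₂(0.26) = 0.5053
−0.20·log₂(0.20) = 0.4644
−0.41·log₂(0.41) = 0.5274
Sum ≈ 1.8797 → 1.880 bits.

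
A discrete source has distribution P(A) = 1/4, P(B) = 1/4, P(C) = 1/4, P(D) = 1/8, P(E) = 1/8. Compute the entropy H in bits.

Each probability is a power of 1/2, so log₂(1/p) is an integer.
H = Σ p·log₂(1/p) = 1/4·2 + 1/4·2 + 1/4·2 + 1/8·3 + 1/8·3 = 2.25 bits.

2.25 bits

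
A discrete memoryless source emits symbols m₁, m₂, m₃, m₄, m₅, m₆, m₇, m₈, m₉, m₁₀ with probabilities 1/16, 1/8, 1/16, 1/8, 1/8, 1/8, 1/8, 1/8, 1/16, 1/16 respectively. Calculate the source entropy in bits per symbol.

3.25 bits

Each probability is a power of 1/2, so log₂(1/p) is an integer.
H = Σ p·log₂(1/p) = 1/16·4 + 1/8·3 + 1/16·4 + 1/8·3 + 1/8·3 + 1/8·3 + 1/8·3 + 1/8·3 + 1/16·4 + 1/16·4 = 3.25 bits.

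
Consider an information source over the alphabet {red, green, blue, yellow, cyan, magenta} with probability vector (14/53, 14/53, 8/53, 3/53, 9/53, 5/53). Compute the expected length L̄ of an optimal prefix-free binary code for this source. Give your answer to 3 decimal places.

2.453 bits/symbol

Repeatedly combine the two least-probable nodes; the expected code length is the sum of the merged weights.
merge 3/53 + 5/53 → 8/53
merge 8/53 + 8/53 → 16/53
merge 9/53 + 14/53 → 23/53
merge 14/53 + 16/53 → 30/53
merge 23/53 + 30/53 → 1
L = 8/53 + 16/53 + 23/53 + 30/53 + 1 = 130/53 ≈ 2.453 bits/symbol.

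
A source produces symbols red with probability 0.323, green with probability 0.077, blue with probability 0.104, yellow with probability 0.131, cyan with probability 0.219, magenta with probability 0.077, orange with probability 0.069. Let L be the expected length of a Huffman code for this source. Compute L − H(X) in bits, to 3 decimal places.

0.038 bits

Entropy H = −Σ p log₂ p ≈ 2.5660 bits.
Huffman merges: 69/1000+77/1000→73/500; 77/1000+13/125→181/1000; 131/1000+73/500→277/1000; 181/1000+219/1000→2/5; 277/1000+323/1000→3/5; 2/5+3/5→1. L = 651/250 ≈ 2.6040.
L − H = 2.6040 − 2.5660 = 0.038 bits.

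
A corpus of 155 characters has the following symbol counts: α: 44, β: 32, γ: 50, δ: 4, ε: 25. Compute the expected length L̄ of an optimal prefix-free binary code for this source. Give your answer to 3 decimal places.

2.187 bits/symbol

Probabilities are the counts divided by 155.
Repeatedly combine the two least-probable nodes; the expected code length is the sum of the merged weights.
merge 4/155 + 5/31 → 29/155
merge 29/155 + 32/155 → 61/155
merge 44/155 + 10/31 → 94/155
merge 61/155 + 94/155 → 1
L = 29/155 + 61/155 + 94/155 + 1 = 339/155 ≈ 2.187 bits/symbol.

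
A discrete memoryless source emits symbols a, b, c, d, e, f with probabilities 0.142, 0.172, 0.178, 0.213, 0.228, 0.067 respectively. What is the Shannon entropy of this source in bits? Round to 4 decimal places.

H = −Σ pᵢ log₂ pᵢ.
−0.142·log₂(0.142) = 0.3999
−0.172·log₂(0.172) = 0.4368
−0.178·log₂(0.178) = 0.4432
−0.213·log₂(0.213) = 0.4752
−0.228·log₂(0.228) = 0.4863
−0.067·log₂(0.067) = 0.2613
Sum ≈ 2.5027 → 2.5027 bits.

2.5027 bits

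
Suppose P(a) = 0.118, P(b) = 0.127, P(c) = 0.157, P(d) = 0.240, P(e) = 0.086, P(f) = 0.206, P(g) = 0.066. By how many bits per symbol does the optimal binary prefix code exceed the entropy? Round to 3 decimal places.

0.018 bits

Entropy H = −Σ p log₂ p ≈ 2.6882 bits.
Huffman merges: 33/500+43/500→19/125; 59/500+127/1000→49/200; 19/125+157/1000→309/1000; 103/500+6/25→223/500; 49/200+309/1000→277/500; 223/500+277/500→1. L = 1353/500 ≈ 2.7060.
L − H = 2.7060 − 2.6882 = 0.018 bits.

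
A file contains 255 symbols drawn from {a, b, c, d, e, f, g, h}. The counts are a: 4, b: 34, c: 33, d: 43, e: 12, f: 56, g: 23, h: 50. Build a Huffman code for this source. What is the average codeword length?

Probabilities are the counts divided by 255.
Repeatedly combine the two least-probable nodes; the expected code length is the sum of the merged weights.
merge 4/255 + 4/85 → 16/255
merge 16/255 + 23/255 → 13/85
merge 11/85 + 2/15 → 67/255
merge 13/85 + 43/255 → 82/255
merge 10/51 + 56/255 → 106/255
merge 67/255 + 82/255 → 149/255
merge 106/255 + 149/255 → 1
L = 16/255 + 13/85 + 67/255 + 82/255 + 106/255 + 149/255 + 1 = 14/5 = 2.8 bits/symbol.

2.8 bits/symbol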